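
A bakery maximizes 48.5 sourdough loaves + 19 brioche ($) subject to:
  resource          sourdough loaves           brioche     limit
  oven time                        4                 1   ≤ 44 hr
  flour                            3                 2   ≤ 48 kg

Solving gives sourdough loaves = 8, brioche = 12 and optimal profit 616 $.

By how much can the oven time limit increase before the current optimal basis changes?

Binding constraints: oven time, flour. The basis is B = [[4,1],[3,2]] with det 5.
Per unit increase in oven time, x* moves by d = (0.4, -0.6).
The basis stays optimal until brioche reaches 0; allowable increase = 20 hr.

20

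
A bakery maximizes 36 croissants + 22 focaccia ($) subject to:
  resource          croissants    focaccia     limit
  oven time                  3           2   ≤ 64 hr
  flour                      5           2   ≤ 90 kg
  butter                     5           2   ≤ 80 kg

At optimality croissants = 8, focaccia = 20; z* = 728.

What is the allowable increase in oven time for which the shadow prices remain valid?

Binding constraints: oven time, butter. The basis is B = [[3,2],[5,2]] with det -4.
Per unit increase in oven time, x* moves by d = (-0.5, 1.25).
The basis stays optimal until croissants reaches 0; allowable increase = 16 hr.

16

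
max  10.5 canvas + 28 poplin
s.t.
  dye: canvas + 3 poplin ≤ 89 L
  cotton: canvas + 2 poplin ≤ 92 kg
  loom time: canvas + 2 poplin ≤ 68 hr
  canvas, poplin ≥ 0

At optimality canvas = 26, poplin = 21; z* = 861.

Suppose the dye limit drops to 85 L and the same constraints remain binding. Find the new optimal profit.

833

Binding: dye and loom time. Non-binding: cotton (24 unused).
Since cotton is not tight, its dual is 0.
Dual feasibility on the basic columns requires 1·y_dye + 1·y_loom time = 10.5, 3·y_dye + 2·y_loom time = 28.
Solving: y_dye = 7, y_loom time = 3.5.
Δz = y_dye·Δb = 7 × (-4) = -28, so new z* = 861 − 28 = 833.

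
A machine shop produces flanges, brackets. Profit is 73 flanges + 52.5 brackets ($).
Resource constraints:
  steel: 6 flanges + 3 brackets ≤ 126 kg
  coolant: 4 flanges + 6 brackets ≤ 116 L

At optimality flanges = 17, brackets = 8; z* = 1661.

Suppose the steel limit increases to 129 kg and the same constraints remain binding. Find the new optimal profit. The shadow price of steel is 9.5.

Δb = 3, so new z* = 1661 + (9.5)·(3) = 1661 + 28.5 = 1689.5.

1689.5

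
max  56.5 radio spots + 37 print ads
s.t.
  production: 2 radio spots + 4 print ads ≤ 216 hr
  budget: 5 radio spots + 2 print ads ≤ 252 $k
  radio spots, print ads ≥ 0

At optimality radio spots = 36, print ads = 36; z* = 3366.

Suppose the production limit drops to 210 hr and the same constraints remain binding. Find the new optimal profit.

Both production and budget are binding at x*.
Dual feasibility on the basic columns requires 2·y_production + 5·y_budget = 56.5, 4·y_production + 2·y_budget = 37.
→ y_production = 4.5 and y_budget = 9.5.
Δz = y_production·Δb = 4.5 × (-6) = -27, so new z* = 3366 − 27 = 3339.

3339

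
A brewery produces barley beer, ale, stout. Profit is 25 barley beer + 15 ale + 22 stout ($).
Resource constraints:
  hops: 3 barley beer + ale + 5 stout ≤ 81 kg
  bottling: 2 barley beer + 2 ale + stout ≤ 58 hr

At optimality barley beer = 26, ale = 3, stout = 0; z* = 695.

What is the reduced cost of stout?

Both hops and bottling are binding at x*.
From A_Bᵀ y = c: 3·y_hops + 2·y_bottling = 25; 1·y_hops + 2·y_bottling = 15.
→ y_hops = 5 and y_bottling = 5.
Reduced cost of stout: c₃ − yᵀa₃ = 22 − (5·5 + 5·1) = 22 − 30 = -8.

-8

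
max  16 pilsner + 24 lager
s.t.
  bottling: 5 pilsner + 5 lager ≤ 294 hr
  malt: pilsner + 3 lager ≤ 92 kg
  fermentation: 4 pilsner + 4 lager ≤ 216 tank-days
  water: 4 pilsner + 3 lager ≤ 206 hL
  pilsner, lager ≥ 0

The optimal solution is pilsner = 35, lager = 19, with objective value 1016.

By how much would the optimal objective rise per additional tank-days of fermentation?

Check each constraint at x*: bottling 270/294 (slack 24); malt 92/92 (tight); fermentation 216/216 (tight); water 197/206 (slack 9).
By complementary slackness, y = 0 for the non-binding constraints.
The binding rows give the dual system: 1·y_malt + 4·y_fermentation = 16 and 3·y_malt + 4·y_fermentation = 24.
Solving: y_malt = 4, y_fermentation = 3.
Shadow price of fermentation = 3.

3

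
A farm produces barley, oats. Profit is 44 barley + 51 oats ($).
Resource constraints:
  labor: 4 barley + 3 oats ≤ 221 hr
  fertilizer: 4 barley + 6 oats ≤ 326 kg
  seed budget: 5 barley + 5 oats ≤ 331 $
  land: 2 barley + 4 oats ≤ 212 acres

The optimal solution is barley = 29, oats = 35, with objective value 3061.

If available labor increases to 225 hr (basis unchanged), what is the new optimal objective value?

3081

Check each constraint at x*: labor 221/221 (tight); fertilizer 326/326 (tight); seed budget 320/331 (slack 11); land 198/212 (slack 14).
Since seed budget, land are not tight, their duals are 0.
The binding rows give the dual system: 4·y_labor + 4·y_fertilizer = 44 and 3·y_labor + 6·y_fertilizer = 51.
This yields shadow prices y_labor = 5, y_fertilizer = 6.
Δz = y_labor·Δb = 5 × (4) = 20, so new z* = 3061 + 20 = 3081.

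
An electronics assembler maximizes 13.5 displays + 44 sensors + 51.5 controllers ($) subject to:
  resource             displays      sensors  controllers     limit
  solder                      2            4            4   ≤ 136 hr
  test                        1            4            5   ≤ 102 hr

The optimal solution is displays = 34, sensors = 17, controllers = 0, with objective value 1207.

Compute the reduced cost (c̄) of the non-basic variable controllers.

-1

Both solder and test are binding at x*.
The binding rows give the dual system: 2·y_solder + 1·y_test = 13.5 and 4·y_solder + 4·y_test = 44.
This yields shadow prices y_solder = 2.5, y_test = 8.5.
Reduced cost of controllers: c₃ − yᵀa₃ = 51.5 − (2.5·4 + 8.5·5) = 51.5 − 52.5 = -1.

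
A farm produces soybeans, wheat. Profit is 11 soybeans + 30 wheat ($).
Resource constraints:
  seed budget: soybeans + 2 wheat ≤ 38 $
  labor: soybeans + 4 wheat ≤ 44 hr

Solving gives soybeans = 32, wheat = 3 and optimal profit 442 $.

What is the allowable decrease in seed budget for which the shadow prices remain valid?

Binding constraints: seed budget, labor. The basis is B = [[1,2],[1,4]] with det 2.
Per unit decrease in seed budget, x* moves by d = (-2, 0.5).
The basis stays optimal until soybeans reaches 0; allowable decrease = 16 $.

16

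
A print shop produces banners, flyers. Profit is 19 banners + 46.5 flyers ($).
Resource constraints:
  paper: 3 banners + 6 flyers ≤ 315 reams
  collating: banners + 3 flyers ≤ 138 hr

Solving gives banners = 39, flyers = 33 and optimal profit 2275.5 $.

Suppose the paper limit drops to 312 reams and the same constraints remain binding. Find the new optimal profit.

2265

At the optimum: paper uses 315 of 315 (binding); collating uses 138 of 138 (binding).
Dual feasibility on the basic columns requires 3·y_paper + 1·y_collating = 19, 6·y_paper + 3·y_collating = 46.5.
→ y_paper = 3.5 and y_collating = 8.5.
Δz = y_paper·Δb = 3.5 × (-3) = -10.5, so new z* = 2275.5 − 10.5 = 2265.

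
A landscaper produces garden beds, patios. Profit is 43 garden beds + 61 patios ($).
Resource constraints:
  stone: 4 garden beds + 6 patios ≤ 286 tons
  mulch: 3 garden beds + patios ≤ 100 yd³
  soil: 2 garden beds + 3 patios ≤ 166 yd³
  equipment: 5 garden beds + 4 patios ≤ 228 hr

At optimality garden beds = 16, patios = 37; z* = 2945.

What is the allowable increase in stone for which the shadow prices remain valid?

46

Binding constraints: stone, equipment. The basis is B = [[4,6],[5,4]] with det -14.
Per unit increase in stone, x* moves by d = (-0.2857, 0.3571).
The basis stays optimal until soil becomes binding; allowable increase = 46 tons.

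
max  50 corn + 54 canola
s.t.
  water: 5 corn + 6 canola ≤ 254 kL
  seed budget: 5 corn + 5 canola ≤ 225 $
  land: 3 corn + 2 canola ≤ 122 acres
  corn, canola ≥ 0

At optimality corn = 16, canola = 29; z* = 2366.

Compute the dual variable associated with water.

4

Binding: water and seed budget. Non-binding: land (16 unused).
By complementary slackness, y = 0 for the non-binding constraint.
The binding rows give the dual system: 5·y_water + 5·y_seed budget = 50 and 6·y_water + 5·y_seed budget = 54.
→ y_water = 4 and y_seed budget = 6.
Shadow price of water = 4.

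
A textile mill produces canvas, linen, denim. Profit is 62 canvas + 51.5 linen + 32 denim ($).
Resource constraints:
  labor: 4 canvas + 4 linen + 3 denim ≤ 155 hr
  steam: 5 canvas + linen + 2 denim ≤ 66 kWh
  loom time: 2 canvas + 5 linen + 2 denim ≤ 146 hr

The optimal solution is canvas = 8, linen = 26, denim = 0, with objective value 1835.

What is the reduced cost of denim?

Check each constraint at x*: labor 136/155 (slack 19); steam 66/66 (tight); loom time 146/146 (tight).
Since labor is not tight, its dual is 0.
The binding rows give the dual system: 5·y_steam + 2·y_loom time = 62 and 1·y_steam + 5·y_loom time = 51.5.
This yields shadow prices y_steam = 9, y_loom time = 8.5.
Reduced cost of denim: c₃ − yᵀa₃ = 32 − (9·2 + 8.5·2) = 32 − 35 = -3.

-3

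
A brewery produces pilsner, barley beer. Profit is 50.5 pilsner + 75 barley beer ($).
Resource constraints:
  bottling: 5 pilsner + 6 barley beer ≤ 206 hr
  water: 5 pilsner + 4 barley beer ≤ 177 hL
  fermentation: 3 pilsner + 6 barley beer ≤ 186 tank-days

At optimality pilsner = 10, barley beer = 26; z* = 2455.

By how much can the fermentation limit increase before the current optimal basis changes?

Binding constraints: bottling, fermentation. The basis is B = [[5,6],[3,6]] with det 12.
Per unit increase in fermentation, x* moves by d = (-0.5, 0.4167).
The basis stays optimal until pilsner reaches 0; allowable increase = 20 tank-days.

20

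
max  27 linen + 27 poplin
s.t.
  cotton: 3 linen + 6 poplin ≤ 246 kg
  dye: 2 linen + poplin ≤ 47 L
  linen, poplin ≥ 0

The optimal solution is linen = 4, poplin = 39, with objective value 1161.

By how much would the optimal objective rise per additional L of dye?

Check each constraint at x*: cotton 246/246 (tight); dye 47/47 (tight).
The binding rows give the dual system: 3·y_cotton + 2·y_dye = 27 and 6·y_cotton + 1·y_dye = 27.
This yields shadow prices y_cotton = 3, y_dye = 9.
Shadow price of dye = 9.

9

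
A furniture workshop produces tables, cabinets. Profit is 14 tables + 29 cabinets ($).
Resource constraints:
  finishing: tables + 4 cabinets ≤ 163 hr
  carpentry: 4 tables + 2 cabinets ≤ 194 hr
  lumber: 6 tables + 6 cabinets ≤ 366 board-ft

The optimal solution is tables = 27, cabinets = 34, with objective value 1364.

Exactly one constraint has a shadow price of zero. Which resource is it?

carpentry

finishing: 163/163 (binding)
carpentry: 176/194 (slack 18)
lumber: 366/366 (binding)
By complementary slackness, a constraint with positive slack has shadow price 0 → carpentry.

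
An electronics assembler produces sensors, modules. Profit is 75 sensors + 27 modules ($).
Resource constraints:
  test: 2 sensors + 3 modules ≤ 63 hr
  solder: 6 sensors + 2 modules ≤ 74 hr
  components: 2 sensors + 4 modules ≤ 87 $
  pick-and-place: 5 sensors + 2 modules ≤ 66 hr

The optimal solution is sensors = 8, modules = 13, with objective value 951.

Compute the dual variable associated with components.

0

At the optimum: test uses 55 of 63 (slack = 8); solder uses 74 of 74 (binding); components uses 68 of 87 (slack = 19); pick-and-place uses 66 of 66 (binding).
Slack constraints have shadow price 0 (complementary slackness).
The binding rows give the dual system: 6·y_solder + 5·y_pick-and-place = 75 and 2·y_solder + 2·y_pick-and-place = 27.
This yields shadow prices y_solder = 7.5, y_pick-and-place = 6.
Shadow price of components = 0.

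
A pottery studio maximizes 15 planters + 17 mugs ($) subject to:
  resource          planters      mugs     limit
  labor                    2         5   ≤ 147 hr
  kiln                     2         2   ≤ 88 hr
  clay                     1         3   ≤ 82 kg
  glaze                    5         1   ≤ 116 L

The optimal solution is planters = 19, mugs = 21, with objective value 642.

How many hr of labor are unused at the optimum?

4

labor used = 2·19 + 5·21 = 143; slack = 147 − 143 = 4.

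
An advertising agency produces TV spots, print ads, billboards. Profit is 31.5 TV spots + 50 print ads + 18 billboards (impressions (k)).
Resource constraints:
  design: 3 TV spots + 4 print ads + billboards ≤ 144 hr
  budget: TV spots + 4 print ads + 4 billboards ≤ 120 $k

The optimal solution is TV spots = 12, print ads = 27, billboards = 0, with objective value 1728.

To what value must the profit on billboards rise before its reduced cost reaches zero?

Check each constraint at x*: design 144/144 (tight); budget 120/120 (tight).
The binding rows give the dual system: 3·y_design + 1·y_budget = 31.5 and 4·y_design + 4·y_budget = 50.
This yields shadow prices y_design = 9.5, y_budget = 3.
billboards enters the basis when its profit ≥ yᵀa₃ = 9.5·1 + 3·4 = 21.5.

21.5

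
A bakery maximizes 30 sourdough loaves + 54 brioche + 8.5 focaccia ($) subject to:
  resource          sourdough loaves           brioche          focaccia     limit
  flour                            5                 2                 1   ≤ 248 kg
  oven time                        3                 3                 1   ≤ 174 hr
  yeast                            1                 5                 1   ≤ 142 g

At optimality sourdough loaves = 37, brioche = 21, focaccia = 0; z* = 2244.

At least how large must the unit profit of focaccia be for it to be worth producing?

14

Check each constraint at x*: flour 227/248 (slack 21); oven time 174/174 (tight); yeast 142/142 (tight).
Since flour is not tight, its dual is 0.
From A_Bᵀ y = c: 3·y_oven time + 1·y_yeast = 30; 3·y_oven time + 5·y_yeast = 54.
→ y_oven time = 8 and y_yeast = 6.
focaccia enters the basis when its profit ≥ yᵀa₃ = 8·1 + 6·1 = 14.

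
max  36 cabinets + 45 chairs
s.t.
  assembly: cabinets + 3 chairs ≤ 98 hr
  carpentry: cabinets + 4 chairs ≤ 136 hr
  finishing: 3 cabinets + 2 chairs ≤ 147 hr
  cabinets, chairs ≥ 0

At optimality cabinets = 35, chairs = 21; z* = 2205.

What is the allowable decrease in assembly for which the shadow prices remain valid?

Binding constraints: assembly, finishing. The basis is B = [[1,3],[3,2]] with det -7.
Per unit decrease in assembly, x* moves by d = (0.2857, -0.4286).
The basis stays optimal until chairs reaches 0; allowable decrease = 49 hr.

49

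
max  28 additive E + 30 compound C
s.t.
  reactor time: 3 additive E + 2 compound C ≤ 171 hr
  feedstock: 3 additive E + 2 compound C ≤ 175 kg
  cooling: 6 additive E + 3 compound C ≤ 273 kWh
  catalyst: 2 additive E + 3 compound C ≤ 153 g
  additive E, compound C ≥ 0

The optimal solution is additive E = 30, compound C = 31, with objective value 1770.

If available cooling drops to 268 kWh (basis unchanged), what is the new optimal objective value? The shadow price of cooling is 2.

Δb = -5, so new z* = 1770 + (2)·(-5) = 1770 − 10 = 1760.

1760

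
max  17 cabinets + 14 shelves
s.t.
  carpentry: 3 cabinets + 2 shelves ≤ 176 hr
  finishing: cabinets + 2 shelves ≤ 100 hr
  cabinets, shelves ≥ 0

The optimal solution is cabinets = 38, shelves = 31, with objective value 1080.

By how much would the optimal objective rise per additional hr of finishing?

2

At the optimum: carpentry uses 176 of 176 (binding); finishing uses 100 of 100 (binding).
The binding rows give the dual system: 3·y_carpentry + 1·y_finishing = 17 and 2·y_carpentry + 2·y_finishing = 14.
→ y_carpentry = 5 and y_finishing = 2.
Shadow price of finishing = 2.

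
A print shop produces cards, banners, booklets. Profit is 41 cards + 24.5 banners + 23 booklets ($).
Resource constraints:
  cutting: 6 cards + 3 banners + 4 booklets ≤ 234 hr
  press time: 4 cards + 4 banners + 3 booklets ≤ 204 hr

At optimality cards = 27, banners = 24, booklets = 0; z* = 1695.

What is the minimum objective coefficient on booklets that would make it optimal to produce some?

Check each constraint at x*: cutting 234/234 (tight); press time 204/204 (tight).
Dual feasibility on the basic columns requires 6·y_cutting + 4·y_press time = 41, 3·y_cutting + 4·y_press time = 24.5.
→ y_cutting = 5.5 and y_press time = 2.
booklets enters the basis when its profit ≥ yᵀa₃ = 5.5·4 + 2·3 = 28.

28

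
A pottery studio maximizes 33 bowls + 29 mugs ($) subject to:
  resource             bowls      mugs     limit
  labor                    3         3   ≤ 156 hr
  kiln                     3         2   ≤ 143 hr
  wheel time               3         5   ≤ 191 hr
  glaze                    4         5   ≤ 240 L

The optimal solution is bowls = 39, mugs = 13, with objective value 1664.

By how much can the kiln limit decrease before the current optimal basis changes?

4.5

Binding constraints: labor, kiln. The basis is B = [[3,3],[3,2]] with det -3.
Per unit decrease in kiln, x* moves by d = (-1, 1).
The basis stays optimal until wheel time becomes binding; allowable decrease = 4.5 hr.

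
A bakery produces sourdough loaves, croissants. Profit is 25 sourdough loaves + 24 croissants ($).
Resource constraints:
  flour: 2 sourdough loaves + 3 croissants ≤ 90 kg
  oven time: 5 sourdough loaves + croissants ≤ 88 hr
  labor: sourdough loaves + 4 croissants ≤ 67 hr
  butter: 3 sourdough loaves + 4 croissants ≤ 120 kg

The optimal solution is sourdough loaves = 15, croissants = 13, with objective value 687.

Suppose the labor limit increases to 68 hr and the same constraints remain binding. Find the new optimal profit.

692

At the optimum: flour uses 69 of 90 (slack = 21); oven time uses 88 of 88 (binding); labor uses 67 of 67 (binding); butter uses 97 of 120 (slack = 23).
Slack constraints have shadow price 0 (complementary slackness).
From A_Bᵀ y = c: 5·y_oven time + 1·y_labor = 25; 1·y_oven time + 4·y_labor = 24.
Solving: y_oven time = 4, y_labor = 5.
Δz = y_labor·Δb = 5 × (1) = 5, so new z* = 687 + 5 = 692.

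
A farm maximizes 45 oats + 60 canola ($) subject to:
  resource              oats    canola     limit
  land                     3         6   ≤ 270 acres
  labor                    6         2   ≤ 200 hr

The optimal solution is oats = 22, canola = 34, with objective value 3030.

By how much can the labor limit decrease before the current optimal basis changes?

Binding constraints: land, labor. The basis is B = [[3,6],[6,2]] with det -30.
Per unit decrease in labor, x* moves by d = (-0.2, 0.1).
The basis stays optimal until oats reaches 0; allowable decrease = 110 hr.

110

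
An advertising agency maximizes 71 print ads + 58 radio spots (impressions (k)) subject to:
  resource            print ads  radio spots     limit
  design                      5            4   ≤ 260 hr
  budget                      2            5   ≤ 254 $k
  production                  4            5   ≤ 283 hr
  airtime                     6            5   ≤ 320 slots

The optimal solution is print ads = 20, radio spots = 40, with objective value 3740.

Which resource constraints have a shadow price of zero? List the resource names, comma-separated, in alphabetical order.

budget, production

design: 260/260 (binding)
budget: 240/254 (slack 14)
production: 280/283 (slack 3)
airtime: 320/320 (binding)
By complementary slackness, a constraint with positive slack has shadow price 0 → budget, production.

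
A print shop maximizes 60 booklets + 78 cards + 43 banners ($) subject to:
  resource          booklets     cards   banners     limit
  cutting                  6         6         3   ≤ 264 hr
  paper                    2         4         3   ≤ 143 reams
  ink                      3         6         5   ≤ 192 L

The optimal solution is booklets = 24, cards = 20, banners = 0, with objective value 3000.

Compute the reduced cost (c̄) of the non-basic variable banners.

-8

Check each constraint at x*: cutting 264/264 (tight); paper 128/143 (slack 15); ink 192/192 (tight).
Since paper is not tight, its dual is 0.
Dual feasibility on the basic columns requires 6·y_cutting + 3·y_ink = 60, 6·y_cutting + 6·y_ink = 78.
Solving: y_cutting = 7, y_ink = 6.
Reduced cost of banners: c₃ − yᵀa₃ = 43 − (7·3 + 6·5) = 43 − 51 = -8.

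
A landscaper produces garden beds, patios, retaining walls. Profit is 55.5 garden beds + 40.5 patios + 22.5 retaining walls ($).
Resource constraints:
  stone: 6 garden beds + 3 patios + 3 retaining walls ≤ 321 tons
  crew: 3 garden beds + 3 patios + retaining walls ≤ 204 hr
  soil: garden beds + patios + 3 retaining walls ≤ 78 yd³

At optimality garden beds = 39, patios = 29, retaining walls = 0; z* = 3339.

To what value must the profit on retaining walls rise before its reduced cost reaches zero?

Check each constraint at x*: stone 321/321 (tight); crew 204/204 (tight); soil 68/78 (slack 10).
By complementary slackness, y = 0 for the non-binding constraint.
The binding rows give the dual system: 6·y_stone + 3·y_crew = 55.5 and 3·y_stone + 3·y_crew = 40.5.
Solving: y_stone = 5, y_crew = 8.5.
retaining walls enters the basis when its profit ≥ yᵀa₃ = 5·3 + 8.5·1 = 23.5.

23.5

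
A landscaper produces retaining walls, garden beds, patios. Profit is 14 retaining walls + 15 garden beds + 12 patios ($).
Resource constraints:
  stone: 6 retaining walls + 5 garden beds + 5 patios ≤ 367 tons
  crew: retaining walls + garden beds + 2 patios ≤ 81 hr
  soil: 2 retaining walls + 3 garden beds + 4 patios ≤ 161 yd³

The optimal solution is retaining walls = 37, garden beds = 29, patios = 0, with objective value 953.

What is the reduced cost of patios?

-5.5

At the optimum: stone uses 367 of 367 (binding); crew uses 66 of 81 (slack = 15); soil uses 161 of 161 (binding).
Slack constraints have shadow price 0 (complementary slackness).
The binding rows give the dual system: 6·y_stone + 2·y_soil = 14 and 5·y_stone + 3·y_soil = 15.
→ y_stone = 1.5 and y_soil = 2.5.
Reduced cost of patios: c₃ − yᵀa₃ = 12 − (1.5·5 + 2.5·4) = 12 − 17.5 = -5.5.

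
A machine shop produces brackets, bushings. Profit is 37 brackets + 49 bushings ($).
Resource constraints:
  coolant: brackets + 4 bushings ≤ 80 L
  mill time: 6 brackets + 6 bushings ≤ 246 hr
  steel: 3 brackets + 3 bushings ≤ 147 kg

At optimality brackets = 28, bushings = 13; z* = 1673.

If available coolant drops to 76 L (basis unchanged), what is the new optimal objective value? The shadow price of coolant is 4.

1657

Δb = -4, so new z* = 1673 + (4)·(-4) = 1673 − 16 = 1657.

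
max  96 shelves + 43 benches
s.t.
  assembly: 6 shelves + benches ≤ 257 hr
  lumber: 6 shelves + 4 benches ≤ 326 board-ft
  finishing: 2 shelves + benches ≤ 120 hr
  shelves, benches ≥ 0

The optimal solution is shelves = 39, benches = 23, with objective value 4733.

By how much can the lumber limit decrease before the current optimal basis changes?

Binding constraints: assembly, lumber. The basis is B = [[6,1],[6,4]] with det 18.
Per unit decrease in lumber, x* moves by d = (0.0556, -0.3333).
The basis stays optimal until benches reaches 0; allowable decrease = 69 board-ft.

69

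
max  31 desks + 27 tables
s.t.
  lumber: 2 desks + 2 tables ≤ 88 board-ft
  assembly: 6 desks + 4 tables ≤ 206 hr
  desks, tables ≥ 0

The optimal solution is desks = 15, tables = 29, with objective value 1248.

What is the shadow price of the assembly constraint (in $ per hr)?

Check each constraint at x*: lumber 88/88 (tight); assembly 206/206 (tight).
From A_Bᵀ y = c: 2·y_lumber + 6·y_assembly = 31; 2·y_lumber + 4·y_assembly = 27.
Solving: y_lumber = 9.5, y_assembly = 2.
Shadow price of assembly = 2.

2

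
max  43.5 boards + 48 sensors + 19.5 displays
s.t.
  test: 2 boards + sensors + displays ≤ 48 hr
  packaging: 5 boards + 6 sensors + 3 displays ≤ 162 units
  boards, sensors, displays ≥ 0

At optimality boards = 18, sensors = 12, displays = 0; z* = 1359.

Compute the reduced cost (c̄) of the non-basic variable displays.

-6

At the optimum: test uses 48 of 48 (binding); packaging uses 162 of 162 (binding).
The binding rows give the dual system: 2·y_test + 5·y_packaging = 43.5 and 1·y_test + 6·y_packaging = 48.
Solving: y_test = 3, y_packaging = 7.5.
Reduced cost of displays: c₃ − yᵀa₃ = 19.5 − (3·1 + 7.5·3) = 19.5 − 25.5 = -6.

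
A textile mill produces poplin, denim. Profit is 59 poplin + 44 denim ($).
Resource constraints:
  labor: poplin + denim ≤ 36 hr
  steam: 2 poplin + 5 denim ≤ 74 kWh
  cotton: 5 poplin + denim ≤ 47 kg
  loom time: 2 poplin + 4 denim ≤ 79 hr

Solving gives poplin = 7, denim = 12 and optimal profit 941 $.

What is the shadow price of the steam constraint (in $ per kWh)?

Binding: steam and cotton. Non-binding: labor (17 unused), loom time (17 unused).
Slack constraints have shadow price 0 (complementary slackness).
The binding rows give the dual system: 2·y_steam + 5·y_cotton = 59 and 5·y_steam + 1·y_cotton = 44.
→ y_steam = 7 and y_cotton = 9.
Shadow price of steam = 7.

7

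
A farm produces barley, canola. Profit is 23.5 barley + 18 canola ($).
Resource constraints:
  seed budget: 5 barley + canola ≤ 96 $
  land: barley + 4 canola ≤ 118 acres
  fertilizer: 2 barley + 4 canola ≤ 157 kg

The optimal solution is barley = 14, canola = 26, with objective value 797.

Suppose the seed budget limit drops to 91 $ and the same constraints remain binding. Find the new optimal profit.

777

Check each constraint at x*: seed budget 96/96 (tight); land 118/118 (tight); fertilizer 132/157 (slack 25).
Slack constraints have shadow price 0 (complementary slackness).
Dual feasibility on the basic columns requires 5·y_seed budget + 1·y_land = 23.5, 1·y_seed budget + 4·y_land = 18.
→ y_seed budget = 4 and y_land = 3.5.
Δz = y_seed budget·Δb = 4 × (-5) = -20, so new z* = 797 − 20 = 777.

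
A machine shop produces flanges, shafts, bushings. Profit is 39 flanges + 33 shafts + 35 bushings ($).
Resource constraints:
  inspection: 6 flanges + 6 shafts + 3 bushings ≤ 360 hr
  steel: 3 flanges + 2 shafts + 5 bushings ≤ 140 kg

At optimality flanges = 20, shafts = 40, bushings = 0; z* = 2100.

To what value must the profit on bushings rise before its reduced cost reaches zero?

40.5

Both inspection and steel are binding at x*.
From A_Bᵀ y = c: 6·y_inspection + 3·y_steel = 39; 6·y_inspection + 2·y_steel = 33.
→ y_inspection = 3.5 and y_steel = 6.
bushings enters the basis when its profit ≥ yᵀa₃ = 3.5·3 + 6·5 = 40.5.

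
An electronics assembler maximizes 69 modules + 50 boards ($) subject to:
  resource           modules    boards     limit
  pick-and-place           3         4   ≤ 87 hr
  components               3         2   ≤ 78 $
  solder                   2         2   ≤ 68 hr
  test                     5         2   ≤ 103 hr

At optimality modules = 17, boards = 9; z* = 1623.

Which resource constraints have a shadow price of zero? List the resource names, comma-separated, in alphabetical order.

pick-and-place: 87/87 (binding)
components: 69/78 (slack 9)
solder: 52/68 (slack 16)
test: 103/103 (binding)
By complementary slackness, a constraint with positive slack has shadow price 0 → components, solder.

components, solder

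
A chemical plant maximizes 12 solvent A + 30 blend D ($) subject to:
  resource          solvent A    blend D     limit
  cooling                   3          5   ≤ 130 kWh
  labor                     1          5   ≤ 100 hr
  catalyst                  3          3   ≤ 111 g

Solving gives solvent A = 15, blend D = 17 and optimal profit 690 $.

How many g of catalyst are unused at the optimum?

catalyst used = 3·15 + 3·17 = 96; slack = 111 − 96 = 15.

15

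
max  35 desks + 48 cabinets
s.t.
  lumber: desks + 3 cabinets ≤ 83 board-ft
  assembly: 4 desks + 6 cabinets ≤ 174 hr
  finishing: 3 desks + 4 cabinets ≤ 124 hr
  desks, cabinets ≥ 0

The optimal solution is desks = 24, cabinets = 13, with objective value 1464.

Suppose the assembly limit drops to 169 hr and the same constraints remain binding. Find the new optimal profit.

1454

Check each constraint at x*: lumber 63/83 (slack 20); assembly 174/174 (tight); finishing 124/124 (tight).
Since lumber is not tight, its dual is 0.
From A_Bᵀ y = c: 4·y_assembly + 3·y_finishing = 35; 6·y_assembly + 4·y_finishing = 48.
→ y_assembly = 2 and y_finishing = 9.
Δz = y_assembly·Δb = 2 × (-5) = -10, so new z* = 1464 − 10 = 1454.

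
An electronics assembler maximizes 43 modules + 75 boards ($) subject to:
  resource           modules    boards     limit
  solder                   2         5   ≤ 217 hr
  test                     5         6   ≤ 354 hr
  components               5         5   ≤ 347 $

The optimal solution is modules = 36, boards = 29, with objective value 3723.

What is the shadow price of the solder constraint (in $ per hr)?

Binding: solder and test. Non-binding: components (22 unused).
Since components is not tight, its dual is 0.
From A_Bᵀ y = c: 2·y_solder + 5·y_test = 43; 5·y_solder + 6·y_test = 75.
This yields shadow prices y_solder = 9, y_test = 5.
Shadow price of solder = 9.

9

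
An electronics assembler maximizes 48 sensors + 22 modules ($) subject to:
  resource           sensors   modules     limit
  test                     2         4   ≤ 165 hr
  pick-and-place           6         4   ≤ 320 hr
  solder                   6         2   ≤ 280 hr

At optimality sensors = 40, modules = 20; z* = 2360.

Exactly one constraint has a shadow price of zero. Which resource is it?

test: 160/165 (slack 5)
pick-and-place: 320/320 (binding)
solder: 280/280 (binding)
By complementary slackness, a constraint with positive slack has shadow price 0 → test.

test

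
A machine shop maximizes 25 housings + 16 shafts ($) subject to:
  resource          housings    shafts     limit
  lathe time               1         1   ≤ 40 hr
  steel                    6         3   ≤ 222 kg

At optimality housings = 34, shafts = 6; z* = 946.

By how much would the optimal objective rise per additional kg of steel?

3

At the optimum: lathe time uses 40 of 40 (binding); steel uses 222 of 222 (binding).
The binding rows give the dual system: 1·y_lathe time + 6·y_steel = 25 and 1·y_lathe time + 3·y_steel = 16.
Solving: y_lathe time = 7, y_steel = 3.
Shadow price of steel = 3.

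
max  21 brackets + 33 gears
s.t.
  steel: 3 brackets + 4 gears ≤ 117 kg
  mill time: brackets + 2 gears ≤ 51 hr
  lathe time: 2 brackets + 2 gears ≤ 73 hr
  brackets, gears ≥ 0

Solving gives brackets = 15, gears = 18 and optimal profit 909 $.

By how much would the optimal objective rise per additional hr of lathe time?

0

At the optimum: steel uses 117 of 117 (binding); mill time uses 51 of 51 (binding); lathe time uses 66 of 73 (slack = 7).
Slack constraints have shadow price 0 (complementary slackness).
The binding rows give the dual system: 3·y_steel + 1·y_mill time = 21 and 4·y_steel + 2·y_mill time = 33.
This yields shadow prices y_steel = 4.5, y_mill time = 7.5.
Shadow price of lathe time = 0.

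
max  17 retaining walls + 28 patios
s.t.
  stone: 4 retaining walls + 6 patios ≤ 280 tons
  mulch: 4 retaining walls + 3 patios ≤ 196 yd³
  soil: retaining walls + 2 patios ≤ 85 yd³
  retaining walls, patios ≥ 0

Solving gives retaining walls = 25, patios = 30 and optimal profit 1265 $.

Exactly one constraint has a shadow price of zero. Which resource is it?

mulch

stone: 280/280 (binding)
mulch: 190/196 (slack 6)
soil: 85/85 (binding)
By complementary slackness, a constraint with positive slack has shadow price 0 → mulch.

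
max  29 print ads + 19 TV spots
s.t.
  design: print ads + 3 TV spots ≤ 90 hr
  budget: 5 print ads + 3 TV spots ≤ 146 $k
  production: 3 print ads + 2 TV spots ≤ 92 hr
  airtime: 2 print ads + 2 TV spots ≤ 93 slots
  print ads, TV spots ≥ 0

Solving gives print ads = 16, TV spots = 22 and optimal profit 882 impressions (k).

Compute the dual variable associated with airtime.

0

At the optimum: design uses 82 of 90 (slack = 8); budget uses 146 of 146 (binding); production uses 92 of 92 (binding); airtime uses 76 of 93 (slack = 17).
Since design, airtime are not tight, their duals are 0.
The binding rows give the dual system: 5·y_budget + 3·y_production = 29 and 3·y_budget + 2·y_production = 19.
Solving: y_budget = 1, y_production = 8.
Shadow price of airtime = 0.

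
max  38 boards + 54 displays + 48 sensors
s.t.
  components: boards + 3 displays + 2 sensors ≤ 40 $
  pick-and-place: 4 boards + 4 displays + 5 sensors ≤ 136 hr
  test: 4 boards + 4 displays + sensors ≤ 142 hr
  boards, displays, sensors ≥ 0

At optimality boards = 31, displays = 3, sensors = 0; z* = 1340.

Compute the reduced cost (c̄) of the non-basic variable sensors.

Binding: components and pick-and-place. Non-binding: test (6 unused).
Since test is not tight, its dual is 0.
From A_Bᵀ y = c: 1·y_components + 4·y_pick-and-place = 38; 3·y_components + 4·y_pick-and-place = 54.
→ y_components = 8 and y_pick-and-place = 7.5.
Reduced cost of sensors: c₃ − yᵀa₃ = 48 − (8·2 + 7.5·5) = 48 − 53.5 = -5.5.

-5.5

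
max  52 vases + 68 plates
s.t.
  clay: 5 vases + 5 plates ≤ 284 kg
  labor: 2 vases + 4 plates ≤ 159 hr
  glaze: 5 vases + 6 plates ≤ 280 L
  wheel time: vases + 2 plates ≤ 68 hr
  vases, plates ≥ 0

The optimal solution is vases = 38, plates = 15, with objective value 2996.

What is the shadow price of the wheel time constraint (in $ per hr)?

7

Check each constraint at x*: clay 265/284 (slack 19); labor 136/159 (slack 23); glaze 280/280 (tight); wheel time 68/68 (tight).
Since clay, labor are not tight, their duals are 0.
The binding rows give the dual system: 5·y_glaze + 1·y_wheel time = 52 and 6·y_glaze + 2·y_wheel time = 68.
→ y_glaze = 9 and y_wheel time = 7.
Shadow price of wheel time = 7.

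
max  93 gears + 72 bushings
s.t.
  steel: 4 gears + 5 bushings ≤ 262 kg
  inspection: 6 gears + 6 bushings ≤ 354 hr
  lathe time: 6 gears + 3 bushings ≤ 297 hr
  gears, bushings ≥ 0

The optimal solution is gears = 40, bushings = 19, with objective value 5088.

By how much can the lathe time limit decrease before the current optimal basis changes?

Binding constraints: inspection, lathe time. The basis is B = [[6,6],[6,3]] with det -18.
Per unit decrease in lathe time, x* moves by d = (-0.3333, 0.3333).
The basis stays optimal until steel becomes binding; allowable decrease = 21 hr.

21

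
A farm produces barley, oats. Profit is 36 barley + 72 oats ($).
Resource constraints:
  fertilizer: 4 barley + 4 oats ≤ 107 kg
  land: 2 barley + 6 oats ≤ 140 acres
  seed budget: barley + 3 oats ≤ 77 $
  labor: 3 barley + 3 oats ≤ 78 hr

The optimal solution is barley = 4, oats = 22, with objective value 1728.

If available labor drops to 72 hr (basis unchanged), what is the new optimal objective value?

1692

Check each constraint at x*: fertilizer 104/107 (slack 3); land 140/140 (tight); seed budget 70/77 (slack 7); labor 78/78 (tight).
Slack constraints have shadow price 0 (complementary slackness).
Dual feasibility on the basic columns requires 2·y_land + 3·y_labor = 36, 6·y_land + 3·y_labor = 72.
Solving: y_land = 9, y_labor = 6.
Δz = y_labor·Δb = 6 × (-6) = -36, so new z* = 1728 − 36 = 1692.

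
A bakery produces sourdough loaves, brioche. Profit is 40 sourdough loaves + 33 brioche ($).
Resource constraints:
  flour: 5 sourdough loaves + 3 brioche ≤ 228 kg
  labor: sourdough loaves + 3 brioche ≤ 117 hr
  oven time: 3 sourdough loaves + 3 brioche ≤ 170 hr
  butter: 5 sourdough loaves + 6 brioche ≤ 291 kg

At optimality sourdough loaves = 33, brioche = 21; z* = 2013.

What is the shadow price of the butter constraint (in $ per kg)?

3

Check each constraint at x*: flour 228/228 (tight); labor 96/117 (slack 21); oven time 162/170 (slack 8); butter 291/291 (tight).
Since labor, oven time are not tight, their duals are 0.
Dual feasibility on the basic columns requires 5·y_flour + 5·y_butter = 40, 3·y_flour + 6·y_butter = 33.
This yields shadow prices y_flour = 5, y_butter = 3.
Shadow price of butter = 3.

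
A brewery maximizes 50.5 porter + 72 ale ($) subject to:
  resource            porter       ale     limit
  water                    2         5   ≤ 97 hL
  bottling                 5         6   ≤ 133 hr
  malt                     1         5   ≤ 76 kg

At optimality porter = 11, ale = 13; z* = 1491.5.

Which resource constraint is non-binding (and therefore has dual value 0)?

water: 87/97 (slack 10)
bottling: 133/133 (binding)
malt: 76/76 (binding)
By complementary slackness, a constraint with positive slack has shadow price 0 → water.

water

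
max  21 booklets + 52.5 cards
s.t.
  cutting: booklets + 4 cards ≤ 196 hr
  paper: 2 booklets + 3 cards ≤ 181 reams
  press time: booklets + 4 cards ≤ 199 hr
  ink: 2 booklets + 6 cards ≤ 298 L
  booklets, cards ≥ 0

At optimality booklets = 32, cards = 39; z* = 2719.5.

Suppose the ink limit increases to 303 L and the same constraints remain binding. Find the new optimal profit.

Binding: paper and ink. Non-binding: cutting (8 unused), press time (11 unused).
Slack constraints have shadow price 0 (complementary slackness).
Dual feasibility on the basic columns requires 2·y_paper + 2·y_ink = 21, 3·y_paper + 6·y_ink = 52.5.
Solving: y_paper = 3.5, y_ink = 7.
Δz = y_ink·Δb = 7 × (5) = 35, so new z* = 2719.5 + 35 = 2754.5.

2754.5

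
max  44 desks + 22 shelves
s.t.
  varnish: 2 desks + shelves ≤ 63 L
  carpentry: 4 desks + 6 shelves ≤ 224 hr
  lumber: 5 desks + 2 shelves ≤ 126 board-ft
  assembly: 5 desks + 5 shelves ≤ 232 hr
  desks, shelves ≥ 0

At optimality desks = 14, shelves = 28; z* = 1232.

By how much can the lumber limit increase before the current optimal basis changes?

Binding constraints: carpentry, lumber. The basis is B = [[4,6],[5,2]] with det -22.
Per unit increase in lumber, x* moves by d = (0.2727, -0.1818).
The basis stays optimal until varnish becomes binding; allowable increase = 19.25 board-ft.

19.25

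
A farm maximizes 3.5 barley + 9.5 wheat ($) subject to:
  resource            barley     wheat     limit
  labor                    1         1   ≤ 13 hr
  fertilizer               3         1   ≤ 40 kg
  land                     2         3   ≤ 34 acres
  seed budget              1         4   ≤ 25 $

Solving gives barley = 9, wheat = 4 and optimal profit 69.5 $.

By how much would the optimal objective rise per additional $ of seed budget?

2

Check each constraint at x*: labor 13/13 (tight); fertilizer 31/40 (slack 9); land 30/34 (slack 4); seed budget 25/25 (tight).
Slack constraints have shadow price 0 (complementary slackness).
The binding rows give the dual system: 1·y_labor + 1·y_seed budget = 3.5 and 1·y_labor + 4·y_seed budget = 9.5.
Solving: y_labor = 1.5, y_seed budget = 2.
Shadow price of seed budget = 2.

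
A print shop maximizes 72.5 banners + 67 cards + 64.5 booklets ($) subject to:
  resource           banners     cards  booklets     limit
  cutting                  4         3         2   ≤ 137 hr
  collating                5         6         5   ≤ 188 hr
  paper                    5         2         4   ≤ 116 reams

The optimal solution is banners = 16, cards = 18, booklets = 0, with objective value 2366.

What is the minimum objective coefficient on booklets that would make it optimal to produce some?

Check each constraint at x*: cutting 118/137 (slack 19); collating 188/188 (tight); paper 116/116 (tight).
Slack constraints have shadow price 0 (complementary slackness).
Dual feasibility on the basic columns requires 5·y_collating + 5·y_paper = 72.5, 6·y_collating + 2·y_paper = 67.
This yields shadow prices y_collating = 9.5, y_paper = 5.
booklets enters the basis when its profit ≥ yᵀa₃ = 9.5·5 + 5·4 = 67.5.

67.5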